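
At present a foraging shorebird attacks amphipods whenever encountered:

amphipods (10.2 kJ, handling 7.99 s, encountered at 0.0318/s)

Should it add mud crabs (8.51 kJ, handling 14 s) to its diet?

Yes

Intake rate on the current diet: R = (0.0318×10.2) / (1 + 0.0318×7.99) = 0.3244/1.254 = 0.2586 kJ/s.
mud crabs: E/h = 8.51/14 = 0.6079 kJ/s.
Since 0.6079 > R, including mud crabs increases the long-run rate.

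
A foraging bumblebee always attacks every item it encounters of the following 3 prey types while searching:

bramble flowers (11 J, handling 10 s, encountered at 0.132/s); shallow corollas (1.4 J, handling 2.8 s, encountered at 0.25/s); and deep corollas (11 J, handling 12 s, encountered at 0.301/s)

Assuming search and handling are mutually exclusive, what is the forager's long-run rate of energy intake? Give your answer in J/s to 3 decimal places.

Energy encountered per unit search time: 0.132×11 + 0.25×1.4 + 0.301×11 = 5.113 J/s.
Handling time per unit search time: 0.132×10 + 0.25×2.8 + 0.301×12 = 5.632.
Rate = 5.113/(1 + 5.632) = 0.771 J/s.

0.771 J/s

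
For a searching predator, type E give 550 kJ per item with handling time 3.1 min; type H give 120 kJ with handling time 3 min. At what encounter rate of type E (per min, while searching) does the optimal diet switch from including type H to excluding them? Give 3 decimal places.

0.094 per min

At the threshold, the rate on type E alone equals the profitability of type H: λ·550/(1 + λ·3.1) = 120/3 = 40.
Rearranging, λ(550 − 40×3.1) = 40, so λ = 40/426 = 0.0939 per min.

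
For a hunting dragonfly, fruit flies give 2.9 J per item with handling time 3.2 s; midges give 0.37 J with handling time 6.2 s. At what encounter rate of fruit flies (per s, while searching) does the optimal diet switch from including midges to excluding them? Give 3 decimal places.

The zero-one rule: include midges iff E₂/h₂ > λE₁/(1+λh₁). Equality gives the switch point.
λE₁h₂ = E₂ + λE₂h₁ ⇒ λ = E₂/(E₁h₂ − E₂h₁) = 0.37/(17.98 − 1.184) = 0.02203 per s.

0.022 per s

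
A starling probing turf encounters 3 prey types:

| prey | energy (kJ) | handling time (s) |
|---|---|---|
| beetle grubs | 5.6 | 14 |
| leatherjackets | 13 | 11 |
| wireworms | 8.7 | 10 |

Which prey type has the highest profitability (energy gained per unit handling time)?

leatherjackets

Profitability E/h (kJ/s): beetle grubs = 5.6/14 = 0.4, leatherjackets = 13/11 = 1.18, wireworms = 8.7/10 = 0.87.
Ranked: leatherjackets > wireworms > beetle grubs.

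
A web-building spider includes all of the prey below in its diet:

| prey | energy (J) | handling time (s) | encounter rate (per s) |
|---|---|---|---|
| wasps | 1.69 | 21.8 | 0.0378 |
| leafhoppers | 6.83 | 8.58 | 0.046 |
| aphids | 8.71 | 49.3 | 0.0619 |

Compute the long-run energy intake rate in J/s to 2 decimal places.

R = (0.0378×1.69 + 0.046×6.83 + 0.0619×8.71) / (1 + 0.0378×21.8 + 0.046×8.58 + 0.0619×49.3) = 0.9172/5.27 = 0.174 J/s.

0.17 J/s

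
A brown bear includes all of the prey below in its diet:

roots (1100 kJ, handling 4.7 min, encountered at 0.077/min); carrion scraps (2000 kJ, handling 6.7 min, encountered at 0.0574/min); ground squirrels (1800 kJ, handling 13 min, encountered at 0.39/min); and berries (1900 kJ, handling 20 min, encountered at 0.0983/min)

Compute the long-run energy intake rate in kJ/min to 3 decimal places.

123.914 kJ/min

Energy encountered per unit search time: 0.077×1100 + 0.0574×2000 + 0.39×1800 + 0.0983×1900 = 1088 kJ/min.
Handling time per unit search time: 0.077×4.7 + 0.0574×6.7 + 0.39×13 + 0.0983×20 = 7.782.
Rate = 1088/(1 + 7.782) = 123.9 kJ/min.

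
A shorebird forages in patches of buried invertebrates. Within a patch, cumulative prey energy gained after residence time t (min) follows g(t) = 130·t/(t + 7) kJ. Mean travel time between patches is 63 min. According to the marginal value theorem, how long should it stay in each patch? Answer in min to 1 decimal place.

Maximise g(t)/(T+t): set derivative to zero → g'(t)(T+t) = g(t).
g'(t) = 130·7/(t + 7)². Setting 130·7/(t+7)² = 130t/[(t+7)(63+t)] gives 7(63+t) = t(t+7), so t² = 7×63 = 441.
t* = √441 = 21 min.

21.0 min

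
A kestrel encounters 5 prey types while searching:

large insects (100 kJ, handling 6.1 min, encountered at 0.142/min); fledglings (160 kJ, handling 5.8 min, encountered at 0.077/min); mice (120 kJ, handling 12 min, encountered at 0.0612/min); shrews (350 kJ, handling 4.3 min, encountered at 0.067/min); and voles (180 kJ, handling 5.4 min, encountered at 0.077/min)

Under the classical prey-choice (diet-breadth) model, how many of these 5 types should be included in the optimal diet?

3

Profitabilities (E/h, kJ/min): shrews 81.4, voles 33.3, fledglings 27.6, large insects 16.4, mice 10. Add prey in this order while the next type's profitability exceeds the intake rate on those already taken.
Rate on top 1: 18.21. voles: 33.3 > 18.21 → include.
Rate on top 2: 21.9. fledglings: 27.6 > 21.9 → include.
Rate on top 3: 23.08. large insects: 16.4 < 23.08 → exclude; stop.
Optimal diet: shrews, voles, fledglings — 3 of 5 types.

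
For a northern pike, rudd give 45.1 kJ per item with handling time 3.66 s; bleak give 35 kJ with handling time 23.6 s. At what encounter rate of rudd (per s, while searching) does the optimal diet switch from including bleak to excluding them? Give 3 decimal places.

0.037 per s

Drop bleak once their profitability E₂/h₂ falls below the rate achievable on rudd alone: E₂/h₂ = λE₁/(1 + λh₁).
Solve for λ: λE₁h₂ = E₂(1 + λh₁) → λ(E₁h₂ − E₂h₁) = E₂ → λ = E₂/(E₁h₂ − E₂h₁).
λ = 35/(45.1×23.6 − 35×3.66) = 35/936.3 = 0.03738 per s.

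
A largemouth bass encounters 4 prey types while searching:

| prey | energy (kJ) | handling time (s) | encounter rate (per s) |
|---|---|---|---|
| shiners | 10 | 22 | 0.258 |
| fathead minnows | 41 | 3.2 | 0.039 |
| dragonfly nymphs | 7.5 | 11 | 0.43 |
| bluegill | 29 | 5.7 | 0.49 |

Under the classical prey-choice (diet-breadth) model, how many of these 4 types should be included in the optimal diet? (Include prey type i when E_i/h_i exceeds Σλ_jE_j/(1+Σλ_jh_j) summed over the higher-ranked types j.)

Rank by E/h (kJ/s): fathead minnows 12.8, bluegill 5.09, dragonfly nymphs 0.682, shiners 0.455. Include each in turn until the next type's E/h falls below the running intake rate.
Rate on top 1: 1.422. bluegill: 5.09 > 1.422 → include.
Rate on top 2: 4.035. dragonfly nymphs: 0.682 < 4.035 → exclude; stop.
Optimal diet: fathead minnows, bluegill — 2 of 4 types.

2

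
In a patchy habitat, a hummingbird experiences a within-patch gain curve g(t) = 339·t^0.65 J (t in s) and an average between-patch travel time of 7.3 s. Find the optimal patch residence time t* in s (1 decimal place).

13.6 s

Optimal t* satisfies g'(t*) = g(t*)/(T + t*).
g'(t) = 0.65·339·t^-0.35. Setting 0.65·339·t^-0.35 = 339·t^0.65/(7.3+t) gives 0.65(7.3+t) = t, so 0.35·t = 0.65×7.3.
t* = 0.65×7.3/0.35 = 13.56 s.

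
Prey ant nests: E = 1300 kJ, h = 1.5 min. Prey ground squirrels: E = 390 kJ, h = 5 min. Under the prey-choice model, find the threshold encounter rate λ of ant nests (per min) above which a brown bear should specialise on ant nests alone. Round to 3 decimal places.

At the threshold, the rate on ant nests alone equals the profitability of ground squirrels: λ·1300/(1 + λ·1.5) = 390/5 = 78.
Rearranging, λ(1300 − 78×1.5) = 78, so λ = 78/1183 = 0.06593 per min.

0.066 per min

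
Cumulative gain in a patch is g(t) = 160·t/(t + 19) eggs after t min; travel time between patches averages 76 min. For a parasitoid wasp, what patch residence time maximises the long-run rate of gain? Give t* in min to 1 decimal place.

38.0 min

Optimal t* satisfies g'(t*) = g(t*)/(T + t*).
g'(t) = 160·19/(t + 19)². Setting 160·19/(t+19)² = 160t/[(t+19)(76+t)] gives 19(76+t) = t(t+19), so t² = 19×76 = 1444.
t* = √1444 = 38 min.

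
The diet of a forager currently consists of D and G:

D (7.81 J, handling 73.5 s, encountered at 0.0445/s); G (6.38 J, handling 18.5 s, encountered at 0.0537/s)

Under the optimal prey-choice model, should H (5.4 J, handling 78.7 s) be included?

No

Intake rate on the current diet: R = (0.0445×7.81 + 0.0537×6.38) / (1 + 0.0445×73.5 + 0.0537×18.5) = 0.6902/5.264 = 0.1311 J/s.
Profitability of H: 5.4/78.7 = 0.06861 J/s.
0.06861 < 0.1311, so adding H would lower the average — exclude it.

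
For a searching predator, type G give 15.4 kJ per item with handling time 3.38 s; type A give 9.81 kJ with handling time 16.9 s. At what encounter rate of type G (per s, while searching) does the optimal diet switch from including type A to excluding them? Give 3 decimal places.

0.043 per s

The zero-one rule: include type A iff E₂/h₂ > λE₁/(1+λh₁). Equality gives the switch point.
λE₁h₂ = E₂ + λE₂h₁ ⇒ λ = E₂/(E₁h₂ − E₂h₁) = 9.81/(260.3 − 33.16) = 0.0432 per s.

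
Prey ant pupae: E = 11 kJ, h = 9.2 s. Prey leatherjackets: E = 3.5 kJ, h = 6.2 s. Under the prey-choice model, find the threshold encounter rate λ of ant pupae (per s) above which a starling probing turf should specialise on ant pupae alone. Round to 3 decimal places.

At the threshold, the rate on ant pupae alone equals the profitability of leatherjackets: λ·11/(1 + λ·9.2) = 3.5/6.2 = 0.5645.
Rearranging, λ(11 − 0.5645×9.2) = 0.5645, so λ = 0.5645/5.806 = 0.09722 per s.

0.097 per s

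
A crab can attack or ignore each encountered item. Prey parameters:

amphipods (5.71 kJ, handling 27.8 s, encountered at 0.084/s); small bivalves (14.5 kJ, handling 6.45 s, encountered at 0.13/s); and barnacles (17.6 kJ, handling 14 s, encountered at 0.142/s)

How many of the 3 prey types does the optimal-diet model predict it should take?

E/h in descending order: small bivalves 2.25, barnacles 1.26, amphipods 0.205 kJ/s. The optimal diet is the largest prefix of this list for which every included type satisfies E_i/h_i > R on the types above it.
Rate on top 1: 1.025. barnacles: 1.26 > 1.025 → include.
Rate on top 2: 1.146. amphipods: 0.205 < 1.146 → exclude; stop.
Optimal diet: small bivalves, barnacles — 2 of 3 types.

2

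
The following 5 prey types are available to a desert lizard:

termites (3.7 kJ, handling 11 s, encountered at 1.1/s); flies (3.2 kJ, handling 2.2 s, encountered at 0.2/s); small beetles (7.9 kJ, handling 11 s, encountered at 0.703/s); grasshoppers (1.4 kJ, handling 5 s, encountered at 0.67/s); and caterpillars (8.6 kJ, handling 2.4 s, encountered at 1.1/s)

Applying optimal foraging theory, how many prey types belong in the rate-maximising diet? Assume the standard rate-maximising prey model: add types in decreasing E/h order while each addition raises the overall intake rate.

Rank by E/h (kJ/s): caterpillars 3.58, flies 1.45, small beetles 0.718, termites 0.336, grasshoppers 0.28. Include each in turn until the next type's E/h falls below the running intake rate.
Rate on top 1: 2.599. flies: 1.45 < 2.599 → exclude; stop.
Optimal diet: caterpillars — 1 of 5 types.

1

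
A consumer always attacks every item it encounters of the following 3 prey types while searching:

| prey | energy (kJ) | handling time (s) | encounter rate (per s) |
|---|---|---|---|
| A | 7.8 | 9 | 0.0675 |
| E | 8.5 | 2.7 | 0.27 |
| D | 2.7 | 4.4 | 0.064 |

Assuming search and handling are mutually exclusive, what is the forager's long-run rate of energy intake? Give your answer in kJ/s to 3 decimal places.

1.144 kJ/s

Energy encountered per unit search time: 0.0675×7.8 + 0.27×8.5 + 0.064×2.7 = 2.994 kJ/s.
Handling time per unit search time: 0.0675×9 + 0.27×2.7 + 0.064×4.4 = 1.618.
Rate = 2.994/(1 + 1.618) = 1.144 kJ/s.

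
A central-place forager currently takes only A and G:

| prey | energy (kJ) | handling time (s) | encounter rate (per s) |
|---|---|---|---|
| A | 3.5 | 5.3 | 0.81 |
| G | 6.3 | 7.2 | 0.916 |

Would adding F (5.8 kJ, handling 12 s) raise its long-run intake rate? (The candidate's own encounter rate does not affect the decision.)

No

On A and G alone, R = ΣλE/(1+Σλh) = 8.606/11.89 = 0.7239 kJ/s.
F: E/h = 5.8/12 = 0.4833 kJ/s.
Since 0.4833 < R, time spent handling F is better spent searching.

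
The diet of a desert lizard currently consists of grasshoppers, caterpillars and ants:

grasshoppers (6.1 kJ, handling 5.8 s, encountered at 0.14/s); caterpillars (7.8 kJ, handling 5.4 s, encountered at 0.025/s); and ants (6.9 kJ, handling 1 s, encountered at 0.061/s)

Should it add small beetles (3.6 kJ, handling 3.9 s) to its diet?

Current rate: (0.14×6.1 + 0.025×7.8 + 0.061×6.9)/(1 + 0.14×5.8 + 0.025×5.4 + 0.061×1) = 0.732 kJ/s.
small beetles: E/h = 3.6/3.9 = 0.9231 kJ/s.
Since 0.9231 > R, including small beetles increases the long-run rate.

Yes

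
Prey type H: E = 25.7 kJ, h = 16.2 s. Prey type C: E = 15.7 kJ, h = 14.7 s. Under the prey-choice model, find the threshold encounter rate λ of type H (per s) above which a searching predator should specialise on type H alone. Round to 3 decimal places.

Drop type C once their profitability E₂/h₂ falls below the rate achievable on type H alone: E₂/h₂ = λE₁/(1 + λh₁).
Solve for λ: λE₁h₂ = E₂(1 + λh₁) → λ(E₁h₂ − E₂h₁) = E₂ → λ = E₂/(E₁h₂ − E₂h₁).
λ = 15.7/(25.7×14.7 − 15.7×16.2) = 15.7/123.4 = 0.1272 per s.

0.127 per s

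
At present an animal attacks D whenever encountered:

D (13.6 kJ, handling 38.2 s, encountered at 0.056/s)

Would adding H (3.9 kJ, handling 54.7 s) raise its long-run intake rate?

Current rate: (0.056×13.6)/(1 + 0.056×38.2) = 0.2426 kJ/s.
H: E/h = 3.9/54.7 = 0.0713 kJ/s.
0.0713 < 0.2426, so adding H would lower the average — exclude it.

No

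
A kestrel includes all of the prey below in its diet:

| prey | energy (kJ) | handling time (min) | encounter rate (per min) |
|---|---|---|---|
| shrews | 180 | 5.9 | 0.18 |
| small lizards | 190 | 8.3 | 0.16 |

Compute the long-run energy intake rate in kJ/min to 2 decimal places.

Energy encountered per unit search time: 0.18×180 + 0.16×190 = 62.8 kJ/min.
Handling time per unit search time: 0.18×5.9 + 0.16×8.3 = 2.39.
Rate = 62.8/(1 + 2.39) = 18.53 kJ/min.

18.53 kJ/min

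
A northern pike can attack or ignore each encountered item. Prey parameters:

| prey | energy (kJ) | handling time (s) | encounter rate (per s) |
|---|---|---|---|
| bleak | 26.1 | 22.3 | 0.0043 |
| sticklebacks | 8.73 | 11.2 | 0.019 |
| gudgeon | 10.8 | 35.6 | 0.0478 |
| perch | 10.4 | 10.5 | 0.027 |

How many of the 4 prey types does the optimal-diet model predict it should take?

Profitabilities (E/h, kJ/s): bleak 1.17, perch 0.99, sticklebacks 0.779, gudgeon 0.303. Add prey in this order while the next type's profitability exceeds the intake rate on those already taken.
Rate on top 1: 0.1024. perch: 0.99 > 0.1024 → include.
Rate on top 2: 0.2849. sticklebacks: 0.779 > 0.2849 → include.
Rate on top 3: 0.351. gudgeon: 0.303 < 0.351 → exclude; stop.
Optimal diet: bleak, perch, sticklebacks — 3 of 4 types.

3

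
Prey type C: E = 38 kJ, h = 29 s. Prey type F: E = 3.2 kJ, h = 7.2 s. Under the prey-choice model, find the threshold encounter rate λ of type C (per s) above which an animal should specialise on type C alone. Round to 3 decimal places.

Drop type F once their profitability E₂/h₂ falls below the rate achievable on type C alone: E₂/h₂ = λE₁/(1 + λh₁).
Solve for λ: λE₁h₂ = E₂(1 + λh₁) → λ(E₁h₂ − E₂h₁) = E₂ → λ = E₂/(E₁h₂ − E₂h₁).
λ = 3.2/(38×7.2 − 3.2×29) = 3.2/180.8 = 0.0177 per s.

0.018 per s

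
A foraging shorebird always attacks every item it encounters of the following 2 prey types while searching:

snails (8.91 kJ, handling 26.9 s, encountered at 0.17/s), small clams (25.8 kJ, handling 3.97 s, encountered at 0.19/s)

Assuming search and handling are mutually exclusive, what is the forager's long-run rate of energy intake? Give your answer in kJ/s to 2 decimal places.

1.01 kJ/s

R = Σλ_iE_i / (1 + Σλ_ih_i)
Numerator: 0.17×8.91 + 0.19×25.8 = 6.417
Denominator: 1 + 0.17×26.9 + 0.19×3.97 = 6.327
R = 6.417/6.327 = 1.014 kJ/s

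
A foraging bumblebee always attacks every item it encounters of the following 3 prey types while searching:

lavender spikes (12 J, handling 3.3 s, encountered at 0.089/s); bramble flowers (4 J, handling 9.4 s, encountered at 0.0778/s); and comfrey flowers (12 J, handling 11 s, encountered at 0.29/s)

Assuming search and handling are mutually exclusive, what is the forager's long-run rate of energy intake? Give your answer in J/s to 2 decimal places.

R = (0.089×12 + 0.0778×4 + 0.29×12) / (1 + 0.089×3.3 + 0.0778×9.4 + 0.29×11) = 4.859/5.215 = 0.9318 J/s.

0.93 J/s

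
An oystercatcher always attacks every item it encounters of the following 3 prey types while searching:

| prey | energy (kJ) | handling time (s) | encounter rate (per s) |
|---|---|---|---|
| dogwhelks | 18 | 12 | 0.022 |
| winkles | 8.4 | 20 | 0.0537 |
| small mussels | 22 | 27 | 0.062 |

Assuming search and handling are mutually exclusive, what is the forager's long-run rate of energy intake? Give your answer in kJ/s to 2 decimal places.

0.55 kJ/s

R = Σλ_iE_i / (1 + Σλ_ih_i)
Numerator: 0.022×18 + 0.0537×8.4 + 0.062×22 = 2.211
Denominator: 1 + 0.022×12 + 0.0537×20 + 0.062×27 = 4.012
R = 2.211/4.012 = 0.5511 kJ/s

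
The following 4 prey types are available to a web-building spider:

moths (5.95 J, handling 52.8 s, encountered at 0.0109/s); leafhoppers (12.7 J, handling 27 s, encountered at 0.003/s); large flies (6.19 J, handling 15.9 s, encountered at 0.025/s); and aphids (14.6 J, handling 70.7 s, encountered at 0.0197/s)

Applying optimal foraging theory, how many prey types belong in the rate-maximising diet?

3

E/h in descending order: leafhoppers 0.47, large flies 0.389, aphids 0.207, moths 0.113 J/s. The optimal diet is the largest prefix of this list for which every included type satisfies E_i/h_i > R on the types above it.
Rate on top 1: 0.03525. large flies: 0.389 > 0.03525 → include.
Rate on top 2: 0.1304. aphids: 0.207 > 0.1304 → include.
Rate on top 3: 0.1673. moths: 0.113 < 0.1673 → exclude; stop.
Optimal diet: leafhoppers, large flies, aphids — 3 of 4 types.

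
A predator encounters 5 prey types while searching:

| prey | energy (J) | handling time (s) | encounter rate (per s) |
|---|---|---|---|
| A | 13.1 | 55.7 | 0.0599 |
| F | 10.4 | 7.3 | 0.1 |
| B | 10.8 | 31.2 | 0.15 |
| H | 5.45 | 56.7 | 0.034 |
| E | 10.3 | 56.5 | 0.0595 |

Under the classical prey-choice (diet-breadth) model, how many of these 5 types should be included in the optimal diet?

Rank by E/h (J/s): F 1.42, B 0.346, A 0.235, E 0.182, H 0.0961. Include each in turn until the next type's E/h falls below the running intake rate.
Rate on top 1: 0.6012. B: 0.346 < 0.6012 → exclude; stop.
Optimal diet: F — 1 of 5 types.

1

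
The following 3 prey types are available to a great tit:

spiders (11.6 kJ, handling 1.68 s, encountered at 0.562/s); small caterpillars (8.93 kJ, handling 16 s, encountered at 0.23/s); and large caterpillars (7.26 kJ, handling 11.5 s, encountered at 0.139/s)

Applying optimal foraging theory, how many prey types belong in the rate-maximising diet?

Profitabilities (E/h, kJ/s): spiders 6.9, large caterpillars 0.631, small caterpillars 0.558. Add prey in this order while the next type's profitability exceeds the intake rate on those already taken.
Rate on top 1: 3.353. large caterpillars: 0.631 < 3.353 → exclude; stop.
Optimal diet: spiders — 1 of 3 types.

1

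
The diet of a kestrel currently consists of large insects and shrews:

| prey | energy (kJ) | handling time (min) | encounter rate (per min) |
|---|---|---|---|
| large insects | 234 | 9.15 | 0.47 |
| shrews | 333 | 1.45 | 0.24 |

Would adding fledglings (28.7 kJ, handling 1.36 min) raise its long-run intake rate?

No

Intake rate on the current diet: R = (0.47×234 + 0.24×333) / (1 + 0.47×9.15 + 0.24×1.45) = 189.9/5.648 = 33.62 kJ/min.
fledglings: E/h = 28.7/1.36 = 21.1 kJ/min.
21.1 < 33.62, so adding fledglings would lower the average — exclude it.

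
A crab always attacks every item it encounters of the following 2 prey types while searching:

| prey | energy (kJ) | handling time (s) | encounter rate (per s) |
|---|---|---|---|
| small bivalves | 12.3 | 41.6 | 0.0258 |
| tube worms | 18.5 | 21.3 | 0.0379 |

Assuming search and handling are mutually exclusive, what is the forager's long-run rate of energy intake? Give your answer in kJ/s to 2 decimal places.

0.35 kJ/s

R = Σλ_iE_i / (1 + Σλ_ih_i)
Numerator: 0.0258×12.3 + 0.0379×18.5 = 1.018
Denominator: 1 + 0.0258×41.6 + 0.0379×21.3 = 2.881
R = 1.018/2.881 = 0.3536 kJ/s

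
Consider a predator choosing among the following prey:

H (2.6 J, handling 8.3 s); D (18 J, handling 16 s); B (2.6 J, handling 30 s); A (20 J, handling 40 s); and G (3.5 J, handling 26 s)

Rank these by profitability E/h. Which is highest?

D

In descending order of E/h:
D: 18/16 = 1.12 J/s
A: 20/40 = 0.5 J/s
H: 2.6/8.3 = 0.313 J/s
G: 3.5/26 = 0.135 J/s
B: 2.6/30 = 0.0867 J/s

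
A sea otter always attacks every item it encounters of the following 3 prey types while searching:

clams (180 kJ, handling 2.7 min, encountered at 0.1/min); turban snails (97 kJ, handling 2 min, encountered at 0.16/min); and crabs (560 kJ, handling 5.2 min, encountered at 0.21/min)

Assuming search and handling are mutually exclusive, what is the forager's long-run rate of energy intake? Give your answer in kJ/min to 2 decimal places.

56.35 kJ/min

R = (0.1×180 + 0.16×97 + 0.21×560) / (1 + 0.1×2.7 + 0.16×2 + 0.21×5.2) = 151.1/2.682 = 56.35 kJ/min.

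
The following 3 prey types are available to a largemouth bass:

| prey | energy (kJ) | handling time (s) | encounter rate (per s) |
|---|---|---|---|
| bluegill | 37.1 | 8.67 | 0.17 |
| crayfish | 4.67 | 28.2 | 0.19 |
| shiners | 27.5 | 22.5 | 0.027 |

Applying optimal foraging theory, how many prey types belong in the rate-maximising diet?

Rank by E/h (kJ/s): bluegill 4.28, shiners 1.22, crayfish 0.166. Include each in turn until the next type's E/h falls below the running intake rate.
Rate on top 1: 2.549. shiners: 1.22 < 2.549 → exclude; stop.
Optimal diet: bluegill — 1 of 3 types.

1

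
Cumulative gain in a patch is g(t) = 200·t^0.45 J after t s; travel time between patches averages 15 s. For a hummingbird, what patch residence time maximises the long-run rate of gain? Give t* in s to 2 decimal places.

12.27 s

Optimal t* satisfies g'(t*) = g(t*)/(T + t*).
g'(t) = 0.45·200·t^-0.55. Setting 0.45·200·t^-0.55 = 200·t^0.45/(15+t) gives 0.45(15+t) = t, so 0.55·t = 0.45×15.
t* = 0.45×15/0.55 = 12.27 s.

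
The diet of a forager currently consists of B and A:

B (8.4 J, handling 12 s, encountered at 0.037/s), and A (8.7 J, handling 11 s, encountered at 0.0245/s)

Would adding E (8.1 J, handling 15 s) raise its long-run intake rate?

Yes

Intake rate on the current diet: R = (0.037×8.4 + 0.0245×8.7) / (1 + 0.037×12 + 0.0245×11) = 0.524/1.714 = 0.3058 J/s.
Profitability of E: 8.1/15 = 0.54 J/s.
0.54 > 0.3058, so adding E raises the average — include it.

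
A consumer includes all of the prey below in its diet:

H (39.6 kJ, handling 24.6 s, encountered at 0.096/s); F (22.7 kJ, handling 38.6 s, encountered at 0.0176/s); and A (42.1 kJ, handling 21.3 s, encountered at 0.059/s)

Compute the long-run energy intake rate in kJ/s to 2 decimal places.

1.26 kJ/s

Energy encountered per unit search time: 0.096×39.6 + 0.0176×22.7 + 0.059×42.1 = 6.685 kJ/s.
Handling time per unit search time: 0.096×24.6 + 0.0176×38.6 + 0.059×21.3 = 4.298.
Rate = 6.685/(1 + 4.298) = 1.262 kJ/s.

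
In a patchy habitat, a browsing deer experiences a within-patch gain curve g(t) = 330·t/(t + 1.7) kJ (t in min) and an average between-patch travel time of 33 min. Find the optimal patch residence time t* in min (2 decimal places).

7.49 min

Optimal t* satisfies g'(t*) = g(t*)/(T + t*).
g'(t) = 330·1.7/(t + 1.7)². Setting 330·1.7/(t+1.7)² = 330t/[(t+1.7)(33+t)] gives 1.7(33+t) = t(t+1.7), so t² = 1.7×33 = 56.1.
t* = √56.1 = 7.49 min.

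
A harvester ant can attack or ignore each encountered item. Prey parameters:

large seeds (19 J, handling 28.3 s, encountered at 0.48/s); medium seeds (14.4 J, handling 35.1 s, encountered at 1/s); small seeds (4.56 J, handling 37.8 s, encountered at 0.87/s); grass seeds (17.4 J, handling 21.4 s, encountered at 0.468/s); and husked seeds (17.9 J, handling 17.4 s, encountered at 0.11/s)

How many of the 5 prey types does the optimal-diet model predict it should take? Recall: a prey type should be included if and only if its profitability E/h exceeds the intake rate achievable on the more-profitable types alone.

E/h in descending order: husked seeds 1.03, grass seeds 0.813, large seeds 0.671, medium seeds 0.41, small seeds 0.121 J/s. The optimal diet is the largest prefix of this list for which every included type satisfies E_i/h_i > R on the types above it.
Rate on top 1: 0.6757. grass seeds: 0.813 > 0.6757 → include.
Rate on top 2: 0.7821. large seeds: 0.671 < 0.7821 → exclude; stop.
Optimal diet: husked seeds, grass seeds — 2 of 5 types.

2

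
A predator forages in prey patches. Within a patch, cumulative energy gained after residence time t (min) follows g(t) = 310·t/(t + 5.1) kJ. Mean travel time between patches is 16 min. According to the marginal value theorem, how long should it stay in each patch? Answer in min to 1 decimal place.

9.0 min

Optimal t* satisfies g'(t*) = g(t*)/(T + t*).
g'(t) = 310·5.1/(t + 5.1)². Setting 310·5.1/(t+5.1)² = 310t/[(t+5.1)(16+t)] gives 5.1(16+t) = t(t+5.1), so t² = 5.1×16 = 81.6.
t* = √81.6 = 9.033 min.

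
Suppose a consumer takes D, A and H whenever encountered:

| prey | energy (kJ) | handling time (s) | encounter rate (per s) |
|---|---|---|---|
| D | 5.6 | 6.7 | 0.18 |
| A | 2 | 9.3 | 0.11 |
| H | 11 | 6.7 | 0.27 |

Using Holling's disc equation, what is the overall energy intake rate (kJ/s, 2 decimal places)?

0.83 kJ/s

Energy encountered per unit search time: 0.18×5.6 + 0.11×2 + 0.27×11 = 4.198 kJ/s.
Handling time per unit search time: 0.18×6.7 + 0.11×9.3 + 0.27×6.7 = 4.038.
Rate = 4.198/(1 + 4.038) = 0.8333 kJ/s.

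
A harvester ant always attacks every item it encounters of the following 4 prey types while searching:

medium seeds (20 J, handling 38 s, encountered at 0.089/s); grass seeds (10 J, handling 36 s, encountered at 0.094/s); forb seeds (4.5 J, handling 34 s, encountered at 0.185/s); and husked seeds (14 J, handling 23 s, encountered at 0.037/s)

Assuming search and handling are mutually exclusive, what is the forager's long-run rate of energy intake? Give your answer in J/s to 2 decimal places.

0.27 J/s

R = (0.089×20 + 0.094×10 + 0.185×4.5 + 0.037×14) / (1 + 0.089×38 + 0.094×36 + 0.185×34 + 0.037×23) = 4.071/14.91 = 0.2731 J/s.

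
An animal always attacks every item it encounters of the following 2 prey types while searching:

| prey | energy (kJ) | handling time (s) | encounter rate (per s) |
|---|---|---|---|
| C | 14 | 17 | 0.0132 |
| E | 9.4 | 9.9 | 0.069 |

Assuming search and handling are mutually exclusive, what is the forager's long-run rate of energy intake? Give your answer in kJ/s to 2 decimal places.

Energy encountered per unit search time: 0.0132×14 + 0.069×9.4 = 0.8334 kJ/s.
Handling time per unit search time: 0.0132×17 + 0.069×9.9 = 0.9075.
Rate = 0.8334/(1 + 0.9075) = 0.4369 kJ/s.

0.44 kJ/s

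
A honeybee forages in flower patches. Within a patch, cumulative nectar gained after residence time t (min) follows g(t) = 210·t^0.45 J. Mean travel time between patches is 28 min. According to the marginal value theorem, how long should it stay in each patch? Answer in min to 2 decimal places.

22.91 min

Optimal t* satisfies g'(t*) = g(t*)/(T + t*).
g'(t) = 0.45·210·t^-0.55. Setting 0.45·210·t^-0.55 = 210·t^0.45/(28+t) gives 0.45(28+t) = t, so 0.55·t = 0.45×28.
t* = 0.45×28/0.55 = 22.91 min.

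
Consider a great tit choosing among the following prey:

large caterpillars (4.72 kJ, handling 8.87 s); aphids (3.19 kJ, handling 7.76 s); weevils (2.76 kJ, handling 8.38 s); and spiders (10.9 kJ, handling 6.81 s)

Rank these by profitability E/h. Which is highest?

In descending order of E/h:
spiders: 10.9/6.81 = 1.6 kJ/s
large caterpillars: 4.72/8.87 = 0.532 kJ/s
aphids: 3.19/7.76 = 0.411 kJ/s
weevils: 2.76/8.38 = 0.329 kJ/s

spiders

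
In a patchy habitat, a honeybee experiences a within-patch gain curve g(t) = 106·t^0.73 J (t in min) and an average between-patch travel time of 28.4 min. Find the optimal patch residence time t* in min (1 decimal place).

Optimal t* satisfies g'(t*) = g(t*)/(T + t*).
g'(t) = 0.73·106·t^-0.27. Setting 0.73·106·t^-0.27 = 106·t^0.73/(28.4+t) gives 0.73(28.4+t) = t, so 0.27·t = 0.73×28.4.
t* = 0.73×28.4/0.27 = 76.79 min.

76.8 min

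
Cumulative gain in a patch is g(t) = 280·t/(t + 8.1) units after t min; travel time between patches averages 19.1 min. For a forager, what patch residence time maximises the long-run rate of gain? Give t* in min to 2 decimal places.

By the marginal value theorem, leave when the instantaneous gain rate g'(t) equals the habitat-wide average g(t)/(T + t).
g'(t) = 280·8.1/(t + 8.1)². Setting 280·8.1/(t+8.1)² = 280t/[(t+8.1)(19.1+t)] gives 8.1(19.1+t) = t(t+8.1), so t² = 8.1×19.1 = 154.7.
t* = √154.7 = 12.44 min.

12.44 min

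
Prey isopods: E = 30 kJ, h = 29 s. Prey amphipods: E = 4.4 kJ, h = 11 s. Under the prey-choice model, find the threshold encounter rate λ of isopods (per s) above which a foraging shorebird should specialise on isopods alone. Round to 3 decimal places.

0.022 per s

The zero-one rule: include amphipods iff E₂/h₂ > λE₁/(1+λh₁). Equality gives the switch point.
λE₁h₂ = E₂ + λE₂h₁ ⇒ λ = E₂/(E₁h₂ − E₂h₁) = 4.4/(330 − 127.6) = 0.02174 per s.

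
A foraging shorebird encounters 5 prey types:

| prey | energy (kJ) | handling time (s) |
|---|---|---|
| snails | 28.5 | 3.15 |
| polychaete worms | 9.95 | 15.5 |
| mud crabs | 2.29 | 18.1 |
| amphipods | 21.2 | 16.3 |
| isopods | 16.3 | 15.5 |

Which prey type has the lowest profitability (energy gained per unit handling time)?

mud crabs

In descending order of E/h:
snails: 28.5/3.15 = 9.05 kJ/s
amphipods: 21.2/16.3 = 1.3 kJ/s
isopods: 16.3/15.5 = 1.05 kJ/s
polychaete worms: 9.95/15.5 = 0.642 kJ/s
mud crabs: 2.29/18.1 = 0.127 kJ/s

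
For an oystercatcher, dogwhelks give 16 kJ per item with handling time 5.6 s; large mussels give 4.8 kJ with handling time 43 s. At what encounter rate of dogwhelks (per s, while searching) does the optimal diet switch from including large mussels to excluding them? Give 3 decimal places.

Drop large mussels once their profitability E₂/h₂ falls below the rate achievable on dogwhelks alone: E₂/h₂ = λE₁/(1 + λh₁).
Solve for λ: λE₁h₂ = E₂(1 + λh₁) → λ(E₁h₂ − E₂h₁) = E₂ → λ = E₂/(E₁h₂ − E₂h₁).
λ = 4.8/(16×43 − 4.8×5.6) = 4.8/661.1 = 0.00726 per s.

0.007 per s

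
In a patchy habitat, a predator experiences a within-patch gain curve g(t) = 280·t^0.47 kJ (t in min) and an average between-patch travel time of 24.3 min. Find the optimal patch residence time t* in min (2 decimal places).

21.55 min

By the marginal value theorem, leave when the instantaneous gain rate g'(t) equals the habitat-wide average g(t)/(T + t).
g'(t) = 0.47·280·t^-0.53. Setting 0.47·280·t^-0.53 = 280·t^0.47/(24.3+t) gives 0.47(24.3+t) = t, so 0.53·t = 0.47×24.3.
t* = 0.47×24.3/0.53 = 21.55 min.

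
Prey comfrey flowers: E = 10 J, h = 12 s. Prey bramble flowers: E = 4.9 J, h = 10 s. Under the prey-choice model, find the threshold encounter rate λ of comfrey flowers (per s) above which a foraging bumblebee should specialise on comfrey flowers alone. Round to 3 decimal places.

0.119 per s

At the threshold, the rate on comfrey flowers alone equals the profitability of bramble flowers: λ·10/(1 + λ·12) = 4.9/10 = 0.49.
Rearranging, λ(10 − 0.49×12) = 0.49, so λ = 0.49/4.12 = 0.1189 per s.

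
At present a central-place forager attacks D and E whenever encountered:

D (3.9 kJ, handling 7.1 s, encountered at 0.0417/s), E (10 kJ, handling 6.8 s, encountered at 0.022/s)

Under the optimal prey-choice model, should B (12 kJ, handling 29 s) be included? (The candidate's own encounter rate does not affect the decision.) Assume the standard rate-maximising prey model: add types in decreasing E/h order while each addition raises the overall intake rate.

Yes

Current rate: (0.0417×3.9 + 0.022×10)/(1 + 0.0417×7.1 + 0.022×6.8) = 0.2647 kJ/s.
B: E/h = 12/29 = 0.4138 kJ/s.
Since 0.4138 > R, including B increases the long-run rate.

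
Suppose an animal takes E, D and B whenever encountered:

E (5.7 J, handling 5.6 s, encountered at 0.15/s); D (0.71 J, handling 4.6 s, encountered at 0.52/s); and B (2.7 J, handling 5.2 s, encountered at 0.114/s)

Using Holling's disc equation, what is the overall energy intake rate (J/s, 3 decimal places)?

Energy encountered per unit search time: 0.15×5.7 + 0.52×0.71 + 0.114×2.7 = 1.532 J/s.
Handling time per unit search time: 0.15×5.6 + 0.52×4.6 + 0.114×5.2 = 3.825.
Rate = 1.532/(1 + 3.825) = 0.3175 J/s.

0.318 J/s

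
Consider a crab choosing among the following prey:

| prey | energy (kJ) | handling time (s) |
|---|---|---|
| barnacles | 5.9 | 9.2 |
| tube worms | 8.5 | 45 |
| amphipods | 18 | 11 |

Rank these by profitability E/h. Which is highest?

In descending order of E/h:
amphipods: 18/11 = 1.64 kJ/s
barnacles: 5.9/9.2 = 0.641 kJ/s
tube worms: 8.5/45 = 0.189 kJ/s

amphipods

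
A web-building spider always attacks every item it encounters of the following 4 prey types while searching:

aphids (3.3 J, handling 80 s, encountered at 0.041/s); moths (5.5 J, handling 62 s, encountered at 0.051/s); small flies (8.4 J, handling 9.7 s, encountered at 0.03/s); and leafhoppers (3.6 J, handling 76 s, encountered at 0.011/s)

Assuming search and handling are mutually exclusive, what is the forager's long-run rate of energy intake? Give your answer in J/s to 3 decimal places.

R = (0.041×3.3 + 0.051×5.5 + 0.03×8.4 + 0.011×3.6) / (1 + 0.041×80 + 0.051×62 + 0.03×9.7 + 0.011×76) = 0.7074/8.569 = 0.08255 J/s.

0.083 J/s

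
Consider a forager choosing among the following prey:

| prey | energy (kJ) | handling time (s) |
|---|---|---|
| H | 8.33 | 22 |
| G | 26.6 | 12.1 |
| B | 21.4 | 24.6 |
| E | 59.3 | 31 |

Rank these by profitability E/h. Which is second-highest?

E

In descending order of E/h:
G: 26.6/12.1 = 2.2 kJ/s
E: 59.3/31 = 1.91 kJ/s
B: 21.4/24.6 = 0.87 kJ/s
H: 8.33/22 = 0.379 kJ/s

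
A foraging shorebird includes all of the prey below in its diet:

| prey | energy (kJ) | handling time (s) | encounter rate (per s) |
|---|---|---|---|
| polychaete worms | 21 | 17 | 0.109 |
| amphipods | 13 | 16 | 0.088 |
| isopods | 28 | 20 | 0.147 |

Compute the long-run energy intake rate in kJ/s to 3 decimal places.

R = Σλ_iE_i / (1 + Σλ_ih_i)
Numerator: 0.109×21 + 0.088×13 + 0.147×28 = 7.549
Denominator: 1 + 0.109×17 + 0.088×16 + 0.147×20 = 7.201
R = 7.549/7.201 = 1.048 kJ/s

1.048 kJ/s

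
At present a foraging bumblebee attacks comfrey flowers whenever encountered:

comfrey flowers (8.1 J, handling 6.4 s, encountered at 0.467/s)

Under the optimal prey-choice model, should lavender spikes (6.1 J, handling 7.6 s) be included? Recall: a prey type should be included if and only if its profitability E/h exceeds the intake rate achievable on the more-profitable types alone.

Current rate: (0.467×8.1)/(1 + 0.467×6.4) = 0.9483 J/s.
Profitability of lavender spikes: 6.1/7.6 = 0.8026 J/s.
0.8026 < 0.9483, so adding lavender spikes would lower the average — exclude it.

No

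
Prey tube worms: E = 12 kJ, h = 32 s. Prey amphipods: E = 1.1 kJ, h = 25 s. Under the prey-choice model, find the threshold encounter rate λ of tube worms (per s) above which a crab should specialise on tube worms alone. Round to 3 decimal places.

0.004 per s

The zero-one rule: include amphipods iff E₂/h₂ > λE₁/(1+λh₁). Equality gives the switch point.
λE₁h₂ = E₂ + λE₂h₁ ⇒ λ = E₂/(E₁h₂ − E₂h₁) = 1.1/(300 − 35.2) = 0.004154 per s.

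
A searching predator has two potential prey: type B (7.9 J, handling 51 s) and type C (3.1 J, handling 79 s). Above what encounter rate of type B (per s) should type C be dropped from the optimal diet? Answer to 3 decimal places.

0.007 per s

Drop type C once their profitability E₂/h₂ falls below the rate achievable on type B alone: E₂/h₂ = λE₁/(1 + λh₁).
Solve for λ: λE₁h₂ = E₂(1 + λh₁) → λ(E₁h₂ − E₂h₁) = E₂ → λ = E₂/(E₁h₂ − E₂h₁).
λ = 3.1/(7.9×79 − 3.1×51) = 3.1/466 = 0.006652 per s.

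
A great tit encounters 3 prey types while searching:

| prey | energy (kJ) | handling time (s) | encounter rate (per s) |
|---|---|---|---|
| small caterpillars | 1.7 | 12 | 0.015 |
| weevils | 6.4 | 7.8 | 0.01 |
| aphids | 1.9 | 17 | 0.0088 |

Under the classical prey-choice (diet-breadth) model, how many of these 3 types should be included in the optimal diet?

3

Rank by E/h (kJ/s): weevils 0.821, small caterpillars 0.142, aphids 0.112. Include each in turn until the next type's E/h falls below the running intake rate.
Rate on top 1: 0.05937. small caterpillars: 0.142 > 0.05937 → include.
Rate on top 2: 0.07114. aphids: 0.112 > 0.07114 → include.
Optimal diet: weevils, small caterpillars, aphids — 3 of 3 types.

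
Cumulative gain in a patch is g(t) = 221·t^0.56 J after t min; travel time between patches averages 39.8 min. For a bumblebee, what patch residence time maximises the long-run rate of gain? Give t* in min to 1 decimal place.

50.7 min

Maximise g(t)/(T+t): set derivative to zero → g'(t)(T+t) = g(t).
g'(t) = 0.56·221·t^-0.44. Setting 0.56·221·t^-0.44 = 221·t^0.56/(39.8+t) gives 0.56(39.8+t) = t, so 0.44·t = 0.56×39.8.
t* = 0.56×39.8/0.44 = 50.65 min.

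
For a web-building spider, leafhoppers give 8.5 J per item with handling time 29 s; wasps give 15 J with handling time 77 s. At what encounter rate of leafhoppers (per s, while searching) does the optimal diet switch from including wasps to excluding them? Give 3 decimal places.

At the threshold, the rate on leafhoppers alone equals the profitability of wasps: λ·8.5/(1 + λ·29) = 15/77 = 0.1948.
Rearranging, λ(8.5 − 0.1948×29) = 0.1948, so λ = 0.1948/2.851 = 0.06834 per s.

0.068 per s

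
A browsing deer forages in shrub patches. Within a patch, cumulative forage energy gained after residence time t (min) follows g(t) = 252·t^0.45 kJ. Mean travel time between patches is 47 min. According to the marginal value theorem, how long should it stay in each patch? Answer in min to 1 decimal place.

38.5 min

By the marginal value theorem, leave when the instantaneous gain rate g'(t) equals the habitat-wide average g(t)/(T + t).
g'(t) = 0.45·252·t^-0.55. Setting 0.45·252·t^-0.55 = 252·t^0.45/(47+t) gives 0.45(47+t) = t, so 0.55·t = 0.45×47.
t* = 0.45×47/0.55 = 38.45 min.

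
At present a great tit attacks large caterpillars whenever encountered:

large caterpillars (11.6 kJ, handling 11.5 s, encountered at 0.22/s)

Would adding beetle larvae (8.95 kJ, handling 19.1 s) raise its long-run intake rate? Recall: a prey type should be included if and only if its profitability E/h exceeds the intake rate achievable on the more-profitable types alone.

Intake rate on the current diet: R = (0.22×11.6) / (1 + 0.22×11.5) = 2.552/3.53 = 0.7229 kJ/s.
Profitability of beetle larvae: 8.95/19.1 = 0.4686 kJ/s.
0.4686 < 0.7229, so adding beetle larvae would lower the average — exclude it.

No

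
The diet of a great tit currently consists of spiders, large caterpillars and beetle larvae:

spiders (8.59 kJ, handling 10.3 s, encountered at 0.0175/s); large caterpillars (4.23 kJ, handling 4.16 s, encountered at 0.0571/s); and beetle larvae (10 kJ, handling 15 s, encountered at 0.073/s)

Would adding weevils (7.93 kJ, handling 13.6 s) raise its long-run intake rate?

Current rate: (0.0175×8.59 + 0.0571×4.23 + 0.073×10)/(1 + 0.0175×10.3 + 0.0571×4.16 + 0.073×15) = 0.4465 kJ/s.
weevils: E/h = 7.93/13.6 = 0.5831 kJ/s.
Since 0.5831 > R, including weevils increases the long-run rate.

Yes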